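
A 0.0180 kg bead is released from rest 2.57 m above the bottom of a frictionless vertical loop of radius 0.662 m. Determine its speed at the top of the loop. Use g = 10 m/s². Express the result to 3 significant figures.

v = 4.99 m/s

Energy conservation: mgh = ½mv_top² + mg(2r)
v_top² = 2g(h − 2r) = 2(10)(2.57 − 1.324) = 24.92
v_top = 4.992 m/s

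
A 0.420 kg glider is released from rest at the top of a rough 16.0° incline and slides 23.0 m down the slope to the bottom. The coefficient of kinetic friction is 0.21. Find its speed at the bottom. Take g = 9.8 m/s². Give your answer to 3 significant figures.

v = 5.77 m/s

Taking the bottom as reference, mgh = ½mv² + μ_k N L with h = L sinθ, N = mg cosθ:
mgh = mgL sinθ = (0.420)(9.8)(23.0)sin16.0° = 26.094 J
W_f = μ_k mg cosθ · L = (0.21)(0.420)(9.8)cos16.0°·23.0 = 19.11 J
½mv² = 26.094 − 19.11 = 6.9839 J
v = √(2 × 6.9839/0.420) = 5.767 m/s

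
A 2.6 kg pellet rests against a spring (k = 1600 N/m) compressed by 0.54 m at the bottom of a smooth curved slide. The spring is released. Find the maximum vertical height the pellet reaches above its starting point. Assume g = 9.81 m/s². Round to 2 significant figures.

At maximum height the pellet is at rest, so ½kx² = mgh
h = kx²/(2mg) = (1600)(0.54)²/(2 × 2.6 × 9.81) = 9.146 m

h = 9.1 m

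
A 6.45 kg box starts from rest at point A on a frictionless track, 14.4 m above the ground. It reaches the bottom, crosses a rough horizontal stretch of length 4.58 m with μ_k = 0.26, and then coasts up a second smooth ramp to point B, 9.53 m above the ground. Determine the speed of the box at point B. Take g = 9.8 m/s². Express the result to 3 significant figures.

Energy at A: mgh₁ = (6.45)(9.8)(14.4) = 910.22 J
Friction loss: W_f = μ_k mg d = 75.27 J
At B: ½mv² + mgh₂ = mgh₁ − W_f
½mv² = 910.22 − 75.27 − 602.39 = 232.56 J
v = √(2 × 232.56/6.45) = 8.492 m/s

v = 8.49 m/s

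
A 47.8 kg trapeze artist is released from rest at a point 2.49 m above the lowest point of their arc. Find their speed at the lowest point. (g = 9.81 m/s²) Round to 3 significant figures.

Equating total energy at the two states: mgh = ½mv²
The mass cancels from both sides.
v = √(2gh) = √(2 × 9.81 × 2.49) = √48.854 = 6.990 m/s

v = 6.99 m/s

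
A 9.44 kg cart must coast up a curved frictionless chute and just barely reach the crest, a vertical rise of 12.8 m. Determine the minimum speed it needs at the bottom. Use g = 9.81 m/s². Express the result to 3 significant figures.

At the top it is momentarily at rest, so all KE converts to PE: ½mv² = mgh
v = √(2gh) = √(2 × 9.81 × 12.8) = 15.85 m/s

v = 15.8 m/s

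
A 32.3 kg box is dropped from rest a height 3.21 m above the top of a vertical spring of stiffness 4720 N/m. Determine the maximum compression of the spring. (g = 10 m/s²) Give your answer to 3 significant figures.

Take the reference level at the top of the uncompressed spring. At max compression the box has fallen H + x and is momentarily at rest:
mg(H + x) = ½kx²
½(4720)x² − (32.3)(10)x − (32.3)(10)(3.21) = 0
2360x² − 323.0x − 1037 = 0
x = [323.0 + √(104329 + 9.7877e+06)]/(2 × 2360) = 0.7348 m

x = 0.735 m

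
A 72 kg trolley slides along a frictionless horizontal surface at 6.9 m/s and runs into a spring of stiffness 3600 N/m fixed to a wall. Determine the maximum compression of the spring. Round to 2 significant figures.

x = 0.98 m

At max compression the trolley is momentarily at rest: ½mv² = ½kx²
x = v√(m/k) = 6.9 × √(72/3600) = 0.9758 m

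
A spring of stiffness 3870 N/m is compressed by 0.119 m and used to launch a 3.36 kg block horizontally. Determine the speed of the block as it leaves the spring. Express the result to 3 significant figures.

The block leaves the spring when the spring is at natural length, so ½kx² = ½mv²
v = x√(k/m) = 0.119 × √(3870/3.36) = 4.039 m/s

v = 4.04 m/s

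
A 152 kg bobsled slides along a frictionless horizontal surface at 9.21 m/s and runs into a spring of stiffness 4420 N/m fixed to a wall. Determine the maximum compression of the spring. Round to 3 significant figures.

All KE is stored as spring PE at maximum compression: ½mv² = ½kx²
x = v√(m/k) = 9.21 × √(152/4420) = 1.708 m

x = 1.71 m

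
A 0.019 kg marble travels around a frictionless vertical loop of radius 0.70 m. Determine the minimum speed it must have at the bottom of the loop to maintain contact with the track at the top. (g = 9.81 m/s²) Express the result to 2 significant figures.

At the top: mg = mv_top²/r ⇒ v_top² = gr = 6.867 m²/s²
Energy from bottom to top (height 2r): ½mv_bot² = ½mv_top² + mg(2r)
v_bot² = gr + 4gr = 5gr = 34.34
v_bot = √(5gr) = 5.860 m/s

v = 5.9 m/s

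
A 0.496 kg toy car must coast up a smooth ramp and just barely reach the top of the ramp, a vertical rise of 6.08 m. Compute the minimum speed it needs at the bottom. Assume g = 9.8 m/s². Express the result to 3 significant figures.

At the top it is momentarily at rest, so all KE converts to PE: ½mv² = mgh
v = √(2gh) = √(2 × 9.8 × 6.08) = 10.92 m/s

v = 10.9 m/s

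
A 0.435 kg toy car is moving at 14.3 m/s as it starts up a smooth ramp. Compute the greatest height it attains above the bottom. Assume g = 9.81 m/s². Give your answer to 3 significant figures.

h = 10.4 m

By energy conservation, ½mv² = mgh
h = v²/(2g) = 14.3²/(2 × 9.81) = 10.42 m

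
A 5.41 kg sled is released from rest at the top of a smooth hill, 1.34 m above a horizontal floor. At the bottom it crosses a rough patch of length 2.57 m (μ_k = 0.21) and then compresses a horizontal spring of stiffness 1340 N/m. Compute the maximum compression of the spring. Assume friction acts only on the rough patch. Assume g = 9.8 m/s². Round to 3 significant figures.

x = 0.252 m

Initial energy: E₁ = mgh = (5.41)(9.8)(1.34) = 71.044 J
Friction removes W_f = μ_k mg d = (0.21)(5.41)(9.8)(2.57) = 28.61 J
Energy reaching the spring: E = 71.044 − 28.61 = 42.430 J
At max compression ½kx² = E ⇒ x = √(2E/k) = √(2 × 42.430/1340) = 0.2517 m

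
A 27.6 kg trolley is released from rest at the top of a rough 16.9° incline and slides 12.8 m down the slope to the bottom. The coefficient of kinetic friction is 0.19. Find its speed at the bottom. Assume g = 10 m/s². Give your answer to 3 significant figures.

Energy: mgh = ½mv² + W_f, with h = L sinθ and W_f = μ_k (mg cosθ) L
mgh = mgL sinθ = (27.6)(10)(12.8)sin16.9° = 1027.0 J
W_f = μ_k mg cosθ · L = (0.19)(27.6)(10)cos16.9°·12.8 = 642.2 J
½mv² = 1027.0 − 642.2 = 384.75 J
v = √(2 × 384.75/27.6) = 5.280 m/s

v = 5.28 m/s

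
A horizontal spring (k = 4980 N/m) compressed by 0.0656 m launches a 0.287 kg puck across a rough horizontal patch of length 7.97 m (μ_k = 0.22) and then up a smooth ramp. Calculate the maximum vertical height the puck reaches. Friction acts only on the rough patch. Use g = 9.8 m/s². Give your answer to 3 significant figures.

h = 2.06 m

Spring energy: E₀ = ½kx² = ½(4980)(0.0656)² = 10.715 J
Friction: W_f = μ_k mg d = (0.22)(0.287)(9.8)(7.97) = 4.932 J
Energy at base of ramp: E = 10.715 − 4.932 = 5.7838 J
At max height all remaining energy is PE: mgh = E ⇒ h = E/(mg) = 5.7838/(0.287 × 9.8) = 2.056 m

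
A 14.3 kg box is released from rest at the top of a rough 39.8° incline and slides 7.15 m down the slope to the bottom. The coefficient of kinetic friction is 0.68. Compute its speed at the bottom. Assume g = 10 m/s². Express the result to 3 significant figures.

Energy: mgh = ½mv² + W_f, with h = L sinθ and W_f = μ_k (mg cosθ) L
mgh = mgL sinθ = (14.3)(10)(7.15)sin39.8° = 654.48 J
W_f = μ_k mg cosθ · L = (0.68)(14.3)(10)cos39.8°·7.15 = 534.2 J
½mv² = 654.48 − 534.2 = 120.32 J
v = √(2 × 120.32/14.3) = 4.102 m/s

v = 4.10 m/s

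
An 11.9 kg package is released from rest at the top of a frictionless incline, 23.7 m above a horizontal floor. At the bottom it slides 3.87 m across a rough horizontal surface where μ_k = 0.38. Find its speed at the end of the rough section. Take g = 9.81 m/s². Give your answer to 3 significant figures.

v = 20.9 m/s

Energy bookkeeping (friction removes W_f = μ_k N d):
mgh = ½mv² + μ_k m g d
W_f = μ_k mg d = (0.38)(11.9)(9.81)(3.87) = 171.7 J
½mv² = mgh − W_f = 2766.7 − 171.7 = 2595.0 J
v = √(2 × 2595.0/11.9) = 20.88 m/s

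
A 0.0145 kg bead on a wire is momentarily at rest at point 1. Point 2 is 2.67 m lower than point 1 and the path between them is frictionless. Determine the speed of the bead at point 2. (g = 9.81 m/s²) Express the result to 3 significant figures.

By conservation of mechanical energy, mgh = ½mv²
v = √(2gh) = √(2 × 9.81 × 2.67) = √52.385 = 7.238 m/s

v = 7.24 m/s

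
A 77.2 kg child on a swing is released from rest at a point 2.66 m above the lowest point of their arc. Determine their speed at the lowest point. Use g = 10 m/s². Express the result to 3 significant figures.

v = 7.29 m/s

By conservation of mechanical energy, mgh = ½mv²
v = √(2gh) = √(2 × 10 × 2.66) = √53.200 = 7.294 m/s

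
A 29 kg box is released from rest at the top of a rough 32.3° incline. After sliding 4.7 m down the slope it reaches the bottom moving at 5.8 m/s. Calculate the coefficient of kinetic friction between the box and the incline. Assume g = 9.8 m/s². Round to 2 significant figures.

Energy balance down the incline: mg L sinθ − ½mv² = μ_k (mg cosθ) L
mgL sinθ = 713.76 J; ½mv² = 487.78 J
W_f = 713.76 − 487.78 = 226.0 J
μ_k = W_f/(mg cosθ · L) = 226.0/(240.2 × 4.7) = 0.2001

μ_k = 0.20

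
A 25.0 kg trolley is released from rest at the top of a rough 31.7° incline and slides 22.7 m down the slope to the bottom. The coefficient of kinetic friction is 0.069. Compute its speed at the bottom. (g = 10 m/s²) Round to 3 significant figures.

v = 14.6 m/s

Energy: mgh = ½mv² + W_f, with h = L sinθ and W_f = μ_k (mg cosθ) L
mgh = mgL sinθ = (25.0)(10)(22.7)sin31.7° = 2982.1 J
W_f = μ_k mg cosθ · L = (0.069)(25.0)(10)cos31.7°·22.7 = 333.2 J
½mv² = 2982.1 − 333.2 = 2648.9 J
v = √(2 × 2648.9/25.0) = 14.56 m/s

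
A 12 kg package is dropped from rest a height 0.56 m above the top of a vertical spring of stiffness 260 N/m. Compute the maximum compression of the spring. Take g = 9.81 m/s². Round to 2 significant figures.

x = 1.3 m

Measuring PE from the top of the relaxed spring, at max compression the package has dropped H + x with zero KE, so:
mg(H + x) = ½kx²
½(260)x² − (12)(9.81)x − (12)(9.81)(0.56) = 0
130.0x² − 117.7x − 65.92 = 0
x = [117.7 + √(13858 + 34280)]/(2 × 130.0) = 1.297 m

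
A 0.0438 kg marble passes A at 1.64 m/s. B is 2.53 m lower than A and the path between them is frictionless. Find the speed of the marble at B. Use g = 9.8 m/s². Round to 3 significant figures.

v = 7.23 m/s

Energy conservation between the two points: ½mv₀² + mgh = ½mv²
v² = v₀² + 2gh = (1.64)² + 2(9.8)(2.53) = 52.278
v = √52.278 = 7.230 m/s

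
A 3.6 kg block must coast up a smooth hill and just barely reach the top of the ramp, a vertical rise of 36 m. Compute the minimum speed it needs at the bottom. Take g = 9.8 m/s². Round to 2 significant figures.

v = 27 m/s

At the top it is momentarily at rest, so all KE converts to PE: ½mv² = mgh
v = √(2gh) = √(2 × 9.8 × 36) = 26.56 m/s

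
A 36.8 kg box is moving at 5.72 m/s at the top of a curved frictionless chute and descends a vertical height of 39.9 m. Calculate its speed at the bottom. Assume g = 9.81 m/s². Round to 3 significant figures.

Mechanical energy is conserved (no friction): ½mv₀² + mgh = ½mv²
v² = v₀² + 2gh = (5.72)² + 2(9.81)(39.9) = 815.56
v = √815.56 = 28.56 m/s

v = 28.6 m/s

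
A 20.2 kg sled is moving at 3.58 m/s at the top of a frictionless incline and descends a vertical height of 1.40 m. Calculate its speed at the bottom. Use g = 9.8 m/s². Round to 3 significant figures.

Equating total energy at the two states: ½mv₀² + mgh = ½mv²
v² = v₀² + 2gh = (3.58)² + 2(9.8)(1.40) = 40.256
v = √40.256 = 6.345 m/s

v = 6.34 m/s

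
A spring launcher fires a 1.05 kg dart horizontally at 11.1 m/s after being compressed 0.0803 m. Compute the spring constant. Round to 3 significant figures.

k = 20100 N/m

½kx² = ½mv²
k = mv²/x² = (1.05)(11.1)²/(0.0803)² = 20063 N/m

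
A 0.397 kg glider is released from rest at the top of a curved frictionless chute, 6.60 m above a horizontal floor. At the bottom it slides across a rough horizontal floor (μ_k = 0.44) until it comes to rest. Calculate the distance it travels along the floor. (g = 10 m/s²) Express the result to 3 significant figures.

Energy bookkeeping (friction removes W_f = μ_k N d):
At rest all PE has been dissipated by friction: mgh = μ_k m g d
d = h/μ_k = 6.60/0.44 = 15.00 m

d = 15.0 m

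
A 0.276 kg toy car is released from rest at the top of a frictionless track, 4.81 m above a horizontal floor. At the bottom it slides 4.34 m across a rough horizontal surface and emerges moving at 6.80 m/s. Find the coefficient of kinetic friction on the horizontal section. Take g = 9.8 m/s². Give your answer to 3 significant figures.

μ_k = 0.565

Energy at the top = energy at the end + work done against friction:
mgh = ½mv² + μ_k m g d
mgh = 13.010 J; ½mv² = 6.3811 J
W_f = 13.010 − 6.3811 = 6.629 J
μ_k = W_f/(mg·d) = 6.629/(2.705 × 4.34) = 0.5647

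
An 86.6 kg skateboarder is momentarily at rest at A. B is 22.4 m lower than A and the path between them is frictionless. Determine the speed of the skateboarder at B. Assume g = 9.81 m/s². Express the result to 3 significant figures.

v = 21.0 m/s

Energy conservation between the two points: mgh = ½mv²
The mass cancels from both sides.
v = √(2gh) = √(2 × 9.81 × 22.4) = √439.49 = 20.96 m/s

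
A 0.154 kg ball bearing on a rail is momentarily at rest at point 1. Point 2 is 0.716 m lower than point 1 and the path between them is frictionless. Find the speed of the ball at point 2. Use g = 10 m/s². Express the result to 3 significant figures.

v = 3.78 m/s

By conservation of mechanical energy, mgh = ½mv²
The mass cancels from both sides.
v = √(2gh) = √(2 × 10 × 0.716) = √14.320 = 3.784 m/s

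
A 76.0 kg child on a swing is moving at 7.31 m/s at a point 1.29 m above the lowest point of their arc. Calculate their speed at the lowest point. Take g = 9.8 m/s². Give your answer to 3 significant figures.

v = 8.87 m/s

Mechanical energy is conserved (no friction): ½mv₀² + mgh = ½mv²
v² = v₀² + 2gh = (7.31)² + 2(9.8)(1.29) = 78.720
v = √78.720 = 8.872 m/s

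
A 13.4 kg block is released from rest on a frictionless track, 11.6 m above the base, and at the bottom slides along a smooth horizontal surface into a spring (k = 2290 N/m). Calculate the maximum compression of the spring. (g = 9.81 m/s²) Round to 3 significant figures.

x = 1.15 m

At max compression the block is momentarily at rest: mgh = ½kx²
x = √(2mgh/k) = √(2 × 13.4 × 9.81 × 11.6 / 2290) = 1.154 m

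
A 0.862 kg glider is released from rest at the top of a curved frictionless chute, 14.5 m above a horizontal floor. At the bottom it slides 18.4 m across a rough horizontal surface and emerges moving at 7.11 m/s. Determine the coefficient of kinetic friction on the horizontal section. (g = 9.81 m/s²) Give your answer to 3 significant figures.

μ_k = 0.648

Energy at the top = energy at the end + work done against friction:
mgh = ½mv² + μ_k m g d
mgh = 122.62 J; ½mv² = 21.788 J
W_f = 122.62 − 21.788 = 100.8 J
μ_k = W_f/(mg·d) = 100.8/(8.456 × 18.4) = 0.6480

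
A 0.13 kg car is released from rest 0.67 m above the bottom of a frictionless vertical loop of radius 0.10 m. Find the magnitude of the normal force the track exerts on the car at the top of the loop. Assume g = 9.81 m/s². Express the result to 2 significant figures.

N = 11 N

Energy from release to top (height 2r): mgh = ½mv_top² + mg(2r)
v_top² = 2g(h − 2r) = 2(9.81)(0.67 − 0.2000) = 9.2214 m²/s²
At the top, both N and weight point toward the centre: N + mg = mv_top²/r
N = m(v_top²/r − g) = 0.13(9.2214/0.10 − 9.81) = 10.71 N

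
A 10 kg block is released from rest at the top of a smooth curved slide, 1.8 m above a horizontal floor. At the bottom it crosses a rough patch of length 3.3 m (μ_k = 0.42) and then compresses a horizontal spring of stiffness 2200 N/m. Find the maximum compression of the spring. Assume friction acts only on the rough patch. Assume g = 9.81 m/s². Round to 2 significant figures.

x = 0.19 m

Initial energy: E₁ = mgh = (10)(9.81)(1.8) = 176.58 J
Friction removes W_f = μ_k mg d = (0.42)(10)(9.81)(3.3) = 136.0 J
Energy reaching the spring: E = 176.58 − 136.0 = 40.613 J
At max compression ½kx² = E ⇒ x = √(2E/k) = √(2 × 40.613/2200) = 0.1921 m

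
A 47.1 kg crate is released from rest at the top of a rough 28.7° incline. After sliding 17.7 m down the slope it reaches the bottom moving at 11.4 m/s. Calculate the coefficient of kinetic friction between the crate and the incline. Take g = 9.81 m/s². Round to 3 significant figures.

μ_k = 0.121

mgh = ½mv² + μ_k (mg cosθ) L, with h = L sinθ
mgL sinθ = 3927.4 J; ½mv² = 3060.6 J
W_f = 3927.4 − 3060.6 = 866.9 J
μ_k = W_f/(mg cosθ · L) = 866.9/(405.3 × 17.7) = 0.1208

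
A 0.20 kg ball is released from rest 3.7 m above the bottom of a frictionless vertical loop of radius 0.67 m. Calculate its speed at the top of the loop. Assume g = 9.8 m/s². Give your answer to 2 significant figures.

v = 6.8 m/s

Energy conservation: mgh = ½mv_top² + mg(2r)
v_top² = 2g(h − 2r) = 2(9.8)(3.7 − 1.340) = 46.26
v_top = 6.801 m/s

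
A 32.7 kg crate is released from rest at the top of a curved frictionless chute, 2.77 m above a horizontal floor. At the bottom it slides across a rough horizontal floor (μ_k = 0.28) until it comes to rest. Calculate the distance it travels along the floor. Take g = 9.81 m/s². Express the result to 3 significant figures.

Energy bookkeeping (friction removes W_f = μ_k N d):
At rest all PE has been dissipated by friction: mgh = μ_k m g d
d = h/μ_k = 2.77/0.28 = 9.893 m

d = 9.89 m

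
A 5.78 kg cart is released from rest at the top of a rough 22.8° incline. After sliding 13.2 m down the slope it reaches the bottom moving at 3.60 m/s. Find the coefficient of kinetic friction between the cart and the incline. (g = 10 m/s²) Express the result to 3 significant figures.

The energy dissipated by friction is the PE lost minus the KE gained:
mgL sinθ = 295.66 J; ½mv² = 37.454 J
W_f = 295.66 − 37.454 = 258.2 J
μ_k = W_f/(mg cosθ · L) = 258.2/(53.28 × 13.2) = 0.3671

μ_k = 0.367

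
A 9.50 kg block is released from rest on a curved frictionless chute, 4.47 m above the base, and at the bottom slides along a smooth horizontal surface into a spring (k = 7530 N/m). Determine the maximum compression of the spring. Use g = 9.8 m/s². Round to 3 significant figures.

x = 0.332 m

At max compression the block is momentarily at rest: mgh = ½kx²
x = √(2mgh/k) = √(2 × 9.50 × 9.8 × 4.47 / 7530) = 0.3325 m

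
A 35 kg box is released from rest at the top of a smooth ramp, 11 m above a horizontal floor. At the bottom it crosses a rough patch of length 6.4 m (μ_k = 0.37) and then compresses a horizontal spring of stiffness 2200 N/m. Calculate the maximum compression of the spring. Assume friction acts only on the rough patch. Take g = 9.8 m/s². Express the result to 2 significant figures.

Initial energy: E₁ = mgh = (35)(9.8)(11) = 3773.0 J
Friction removes W_f = μ_k mg d = (0.37)(35)(9.8)(6.4) = 812.2 J
Energy reaching the spring: E = 3773.0 − 812.2 = 2960.8 J
At max compression ½kx² = E ⇒ x = √(2E/k) = √(2 × 2960.8/2200) = 1.641 m

x = 1.6 m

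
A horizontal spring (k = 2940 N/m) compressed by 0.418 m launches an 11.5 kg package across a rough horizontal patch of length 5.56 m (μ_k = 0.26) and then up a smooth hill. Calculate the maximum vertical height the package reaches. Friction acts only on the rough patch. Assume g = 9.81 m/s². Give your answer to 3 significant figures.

Spring energy: E₀ = ½kx² = ½(2940)(0.418)² = 256.84 J
Friction: W_f = μ_k mg d = (0.26)(11.5)(9.81)(5.56) = 163.1 J
Energy at base of ramp: E = 256.84 − 163.1 = 93.759 J
At max height all remaining energy is PE: mgh = E ⇒ h = E/(mg) = 93.759/(11.5 × 9.81) = 0.8311 m

h = 0.831 m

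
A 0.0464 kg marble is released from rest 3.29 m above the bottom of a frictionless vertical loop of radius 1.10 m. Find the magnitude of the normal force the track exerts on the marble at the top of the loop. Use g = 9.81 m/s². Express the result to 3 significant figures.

N = 0.447 N

Energy from release to top (height 2r): mgh = ½mv_top² + mg(2r)
v_top² = 2g(h − 2r) = 2(9.81)(3.29 − 2.200) = 21.386 m²/s²
At the top, both N and weight point toward the centre: N + mg = mv_top²/r
N = m(v_top²/r − g) = 0.0464(21.386/1.10 − 9.81) = 0.4469 N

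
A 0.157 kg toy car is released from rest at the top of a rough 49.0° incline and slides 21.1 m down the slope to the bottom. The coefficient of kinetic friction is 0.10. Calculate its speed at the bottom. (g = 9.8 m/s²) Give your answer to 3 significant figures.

v = 16.9 m/s

Taking the bottom as reference, mgh = ½mv² + μ_k N L with h = L sinθ, N = mg cosθ:
mgh = mgL sinθ = (0.157)(9.8)(21.1)sin49.0° = 24.501 J
W_f = μ_k mg cosθ · L = (0.10)(0.157)(9.8)cos49.0°·21.1 = 2.130 J
½mv² = 24.501 − 2.130 = 22.371 J
v = √(2 × 22.371/0.157) = 16.88 m/s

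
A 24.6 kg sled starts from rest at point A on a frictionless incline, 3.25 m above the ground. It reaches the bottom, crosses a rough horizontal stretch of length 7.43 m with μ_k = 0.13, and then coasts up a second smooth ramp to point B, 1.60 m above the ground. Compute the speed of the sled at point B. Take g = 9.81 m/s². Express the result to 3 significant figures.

Energy at A: mgh₁ = (24.6)(9.81)(3.25) = 784.31 J
Friction loss: W_f = μ_k mg d = 233.1 J
At B: ½mv² + mgh₂ = mgh₁ − W_f
½mv² = 784.31 − 233.1 − 386.12 = 165.09 J
v = √(2 × 165.09/24.6) = 3.664 m/s

v = 3.66 m/s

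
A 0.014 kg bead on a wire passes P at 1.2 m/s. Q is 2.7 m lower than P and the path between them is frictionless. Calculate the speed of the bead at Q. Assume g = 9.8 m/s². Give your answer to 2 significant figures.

v = 7.4 m/s

Equating total energy at the two states: ½mv₀² + mgh = ½mv²
v² = v₀² + 2gh = (1.2)² + 2(9.8)(2.7) = 54.360
v = √54.360 = 7.373 m/s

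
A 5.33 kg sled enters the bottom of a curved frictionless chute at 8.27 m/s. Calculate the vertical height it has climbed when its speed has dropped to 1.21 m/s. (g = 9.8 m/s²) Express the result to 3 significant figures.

h = 3.41 m

Conservation of energy: ½mv₁² = ½mv₂² + mgh
h = (v₁² − v₂²)/(2g) = (8.27² − 1.21²)/(2 × 9.8) = 3.415 m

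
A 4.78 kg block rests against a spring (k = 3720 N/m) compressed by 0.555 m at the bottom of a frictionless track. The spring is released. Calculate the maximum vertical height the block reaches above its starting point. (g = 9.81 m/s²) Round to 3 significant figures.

Energy conservation from release to the highest point: ½kx² = mgh
h = kx²/(2mg) = (3720)(0.555)²/(2 × 4.78 × 9.81) = 12.22 m

h = 12.2 m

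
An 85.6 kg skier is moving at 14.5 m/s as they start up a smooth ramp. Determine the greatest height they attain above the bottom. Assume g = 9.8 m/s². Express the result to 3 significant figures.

Setting KE at the bottom equal to PE gained: ½mv² = mgh
h = v²/(2g) = 14.5²/(2 × 9.8) = 10.73 m

h = 10.7 m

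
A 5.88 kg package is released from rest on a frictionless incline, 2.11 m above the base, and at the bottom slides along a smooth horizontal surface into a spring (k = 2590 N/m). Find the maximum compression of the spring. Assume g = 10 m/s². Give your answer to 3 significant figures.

x = 0.310 m

Energy conservation (no friction) from release to max compression: mgh = ½kx²
x = √(2mgh/k) = √(2 × 5.88 × 10 × 2.11 / 2590) = 0.3095 m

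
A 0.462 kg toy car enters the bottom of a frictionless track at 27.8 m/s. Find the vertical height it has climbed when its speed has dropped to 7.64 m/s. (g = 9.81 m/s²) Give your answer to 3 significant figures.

Energy balance between the two points: ½mv₁² = ½mv₂² + mgh
h = (v₁² − v₂²)/(2g) = (27.8² − 7.64²)/(2 × 9.81) = 36.42 m

h = 36.4 m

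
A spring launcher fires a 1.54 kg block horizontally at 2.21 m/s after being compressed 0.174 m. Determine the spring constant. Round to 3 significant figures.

k = 248 N/m

Spring PE at full compression equals KE at release: ½kx² = ½mv²
k = mv²/x² = (1.54)(2.21)²/(0.174)² = 248.4 N/m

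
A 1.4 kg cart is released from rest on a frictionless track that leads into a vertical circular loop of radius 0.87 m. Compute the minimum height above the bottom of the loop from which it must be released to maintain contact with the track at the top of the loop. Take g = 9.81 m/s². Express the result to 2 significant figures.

At the top, for minimum speed gravity alone supplies the centripetal force: mg = mv_top²/r ⇒ v_top² = gr = 8.535 m²/s²
Energy conservation from release height h to the top (height 2r): mgh = ½mv_top² + mg(2r)
h = v_top²/(2g) + 2r = r/2 + 2r = 5r/2 = 2.175 m

h = 2.2 m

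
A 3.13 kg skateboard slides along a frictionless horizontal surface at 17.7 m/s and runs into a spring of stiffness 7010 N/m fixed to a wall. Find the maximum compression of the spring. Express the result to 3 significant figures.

At max compression the skateboard is momentarily at rest: ½mv² = ½kx²
x = v√(m/k) = 17.7 × √(3.13/7010) = 0.3740 m

x = 0.374 m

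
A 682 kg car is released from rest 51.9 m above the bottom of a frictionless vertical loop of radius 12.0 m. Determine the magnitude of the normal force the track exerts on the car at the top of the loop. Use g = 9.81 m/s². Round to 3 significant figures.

Energy from release to top (height 2r): mgh = ½mv_top² + mg(2r)
v_top² = 2g(h − 2r) = 2(9.81)(51.9 − 24.00) = 547.40 m²/s²
At the top, both N and weight point toward the centre: N + mg = mv_top²/r
N = m(v_top²/r − g) = 682(547.40/12.0 − 9.81) = 24420 N

N = 24400 N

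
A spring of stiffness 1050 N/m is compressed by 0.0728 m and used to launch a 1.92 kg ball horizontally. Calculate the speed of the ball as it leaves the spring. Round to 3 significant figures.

The ball leaves the spring when the spring is at natural length, so ½kx² = ½mv²
v = x√(k/m) = 0.0728 × √(1050/1.92) = 1.702 m/s

v = 1.70 m/s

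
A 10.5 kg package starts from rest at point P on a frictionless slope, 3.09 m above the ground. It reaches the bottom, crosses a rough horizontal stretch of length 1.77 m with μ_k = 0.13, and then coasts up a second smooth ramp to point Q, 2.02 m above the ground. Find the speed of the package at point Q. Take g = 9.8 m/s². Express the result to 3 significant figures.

Energy at P: mgh₁ = (10.5)(9.8)(3.09) = 317.96 J
Friction loss: W_f = μ_k mg d = 23.68 J
At Q: ½mv² + mgh₂ = mgh₁ − W_f
½mv² = 317.96 − 23.68 − 207.86 = 86.426 J
v = √(2 × 86.426/10.5) = 4.057 m/s

v = 4.06 m/s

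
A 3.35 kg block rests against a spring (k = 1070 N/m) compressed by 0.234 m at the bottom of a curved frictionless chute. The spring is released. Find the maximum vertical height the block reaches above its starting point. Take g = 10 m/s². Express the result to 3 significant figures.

All spring PE becomes gravitational PE at the highest point: ½kx² = mgh
h = kx²/(2mg) = (1070)(0.234)²/(2 × 3.35 × 10) = 0.8745 m

h = 0.874 m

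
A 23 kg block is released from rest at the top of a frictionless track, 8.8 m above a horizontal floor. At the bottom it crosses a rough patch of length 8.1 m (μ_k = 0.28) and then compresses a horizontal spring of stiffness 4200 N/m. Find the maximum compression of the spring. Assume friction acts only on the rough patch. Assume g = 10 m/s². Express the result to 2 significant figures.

x = 0.85 m

Initial energy: E₁ = mgh = (23)(10)(8.8) = 2024.0 J
Friction removes W_f = μ_k mg d = (0.28)(23)(10)(8.1) = 521.6 J
Energy reaching the spring: E = 2024.0 − 521.6 = 1502.4 J
At max compression ½kx² = E ⇒ x = √(2E/k) = √(2 × 1502.4/4200) = 0.8458 m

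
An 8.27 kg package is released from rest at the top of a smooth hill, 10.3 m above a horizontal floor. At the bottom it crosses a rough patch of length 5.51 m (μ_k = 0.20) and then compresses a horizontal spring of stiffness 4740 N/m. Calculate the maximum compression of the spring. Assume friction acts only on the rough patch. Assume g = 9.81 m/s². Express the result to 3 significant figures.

Initial energy: E₁ = mgh = (8.27)(9.81)(10.3) = 835.63 J
Friction removes W_f = μ_k mg d = (0.20)(8.27)(9.81)(5.51) = 89.40 J
Energy reaching the spring: E = 835.63 − 89.40 = 746.22 J
At max compression ½kx² = E ⇒ x = √(2E/k) = √(2 × 746.22/4740) = 0.5611 m

x = 0.561 m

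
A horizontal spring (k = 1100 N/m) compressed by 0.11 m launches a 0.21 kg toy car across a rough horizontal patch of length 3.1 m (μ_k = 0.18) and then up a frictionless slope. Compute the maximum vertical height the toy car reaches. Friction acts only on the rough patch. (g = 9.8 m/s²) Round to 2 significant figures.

Spring energy: E₀ = ½kx² = ½(1100)(0.11)² = 6.6550 J
Friction: W_f = μ_k mg d = (0.18)(0.21)(9.8)(3.1) = 1.148 J
Energy at base of ramp: E = 6.6550 − 1.148 = 5.5066 J
At max height all remaining energy is PE: mgh = E ⇒ h = E/(mg) = 5.5066/(0.21 × 9.8) = 2.676 m

h = 2.7 m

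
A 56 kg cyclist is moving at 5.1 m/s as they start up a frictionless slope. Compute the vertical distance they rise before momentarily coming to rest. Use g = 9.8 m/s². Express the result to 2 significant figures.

h = 1.3 m

Setting KE at the bottom equal to PE gained: ½mv² = mgh
h = v²/(2g) = 5.1²/(2 × 9.8) = 1.327 m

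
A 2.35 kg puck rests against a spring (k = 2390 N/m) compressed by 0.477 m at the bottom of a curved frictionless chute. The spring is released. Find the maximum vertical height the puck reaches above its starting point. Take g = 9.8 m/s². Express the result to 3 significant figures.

All spring PE becomes gravitational PE at the highest point: ½kx² = mgh
h = kx²/(2mg) = (2390)(0.477)²/(2 × 2.35 × 9.8) = 11.81 m

h = 11.8 m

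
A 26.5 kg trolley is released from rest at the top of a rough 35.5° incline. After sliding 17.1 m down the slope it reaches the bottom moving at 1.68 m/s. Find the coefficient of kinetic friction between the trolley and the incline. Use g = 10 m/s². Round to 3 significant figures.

μ_k = 0.703

The energy dissipated by friction is the PE lost minus the KE gained:
mgL sinθ = 2631.5 J; ½mv² = 37.397 J
W_f = 2631.5 − 37.397 = 2594 J
μ_k = W_f/(mg cosθ · L) = 2594/(215.7 × 17.1) = 0.7032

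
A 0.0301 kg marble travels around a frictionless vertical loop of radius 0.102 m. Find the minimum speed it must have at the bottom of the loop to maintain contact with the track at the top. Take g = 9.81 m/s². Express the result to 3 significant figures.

At the top: mg = mv_top²/r ⇒ v_top² = gr = 1.001 m²/s²
Energy from bottom to top (height 2r): ½mv_bot² = ½mv_top² + mg(2r)
v_bot² = gr + 4gr = 5gr = 5.003
v_bot = √(5gr) = 2.237 m/s

v = 2.24 m/s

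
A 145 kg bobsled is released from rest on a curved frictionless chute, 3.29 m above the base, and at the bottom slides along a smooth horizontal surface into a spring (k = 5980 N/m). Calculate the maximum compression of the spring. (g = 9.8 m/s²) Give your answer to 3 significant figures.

x = 1.25 m

Energy conservation (no friction) from release to max compression: mgh = ½kx²
x = √(2mgh/k) = √(2 × 145 × 9.8 × 3.29 / 5980) = 1.250 m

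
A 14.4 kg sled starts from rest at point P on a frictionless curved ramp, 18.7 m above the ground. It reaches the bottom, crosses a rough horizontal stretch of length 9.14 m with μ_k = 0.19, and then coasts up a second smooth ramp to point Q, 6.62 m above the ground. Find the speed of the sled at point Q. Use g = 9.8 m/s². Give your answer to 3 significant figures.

Energy at P: mgh₁ = (14.4)(9.8)(18.7) = 2638.9 J
Friction loss: W_f = μ_k mg d = 245.1 J
At Q: ½mv² + mgh₂ = mgh₁ − W_f
½mv² = 2638.9 − 245.1 − 934.21 = 1459.7 J
v = √(2 × 1459.7/14.4) = 14.24 m/s

v = 14.2 m/s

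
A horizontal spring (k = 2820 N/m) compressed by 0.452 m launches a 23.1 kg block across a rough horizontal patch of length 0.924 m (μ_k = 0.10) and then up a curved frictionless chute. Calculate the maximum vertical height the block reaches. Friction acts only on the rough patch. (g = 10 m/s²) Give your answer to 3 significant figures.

Spring energy: E₀ = ½kx² = ½(2820)(0.452)² = 288.07 J
Friction: W_f = μ_k mg d = (0.10)(23.1)(10)(0.924) = 21.34 J
Energy at base of ramp: E = 288.07 − 21.34 = 266.72 J
At max height all remaining energy is PE: mgh = E ⇒ h = E/(mg) = 266.72/(23.1 × 10) = 1.155 m

h = 1.15 m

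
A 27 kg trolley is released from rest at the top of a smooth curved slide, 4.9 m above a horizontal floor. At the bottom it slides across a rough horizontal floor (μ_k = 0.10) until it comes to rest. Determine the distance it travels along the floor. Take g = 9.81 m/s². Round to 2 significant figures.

Applying the work–energy principle:
At rest all PE has been dissipated by friction: mgh = μ_k m g d
d = h/μ_k = 4.9/0.10 = 49.00 m

d = 49 m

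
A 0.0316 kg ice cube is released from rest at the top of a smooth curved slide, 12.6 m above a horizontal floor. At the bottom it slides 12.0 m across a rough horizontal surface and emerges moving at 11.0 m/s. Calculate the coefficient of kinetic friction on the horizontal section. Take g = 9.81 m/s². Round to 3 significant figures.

μ_k = 0.536

Energy bookkeeping (friction removes W_f = μ_k N d):
mgh = ½mv² + μ_k m g d
mgh = 3.9059 J; ½mv² = 1.9118 J
W_f = 3.9059 − 1.9118 = 1.994 J
μ_k = W_f/(mg·d) = 1.994/(0.3100 × 12.0) = 0.5361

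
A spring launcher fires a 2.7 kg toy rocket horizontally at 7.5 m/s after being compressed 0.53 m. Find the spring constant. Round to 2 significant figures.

k = 540 N/m

½kx² = ½mv²
k = mv²/x² = (2.7)(7.5)²/(0.53)² = 540.7 N/m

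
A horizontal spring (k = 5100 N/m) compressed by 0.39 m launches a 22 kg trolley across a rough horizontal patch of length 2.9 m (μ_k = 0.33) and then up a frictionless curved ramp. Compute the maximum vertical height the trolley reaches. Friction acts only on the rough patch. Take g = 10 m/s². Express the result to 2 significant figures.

Spring energy: E₀ = ½kx² = ½(5100)(0.39)² = 387.86 J
Friction: W_f = μ_k mg d = (0.33)(22)(10)(2.9) = 210.5 J
Energy at base of ramp: E = 387.86 − 210.5 = 177.31 J
At max height all remaining energy is PE: mgh = E ⇒ h = E/(mg) = 177.31/(22 × 10) = 0.8060 m

h = 0.81 m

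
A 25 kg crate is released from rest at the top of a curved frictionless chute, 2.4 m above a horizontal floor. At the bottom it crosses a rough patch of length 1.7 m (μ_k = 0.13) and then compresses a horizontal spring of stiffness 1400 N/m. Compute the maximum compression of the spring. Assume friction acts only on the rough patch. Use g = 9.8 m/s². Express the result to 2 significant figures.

Initial energy: E₁ = mgh = (25)(9.8)(2.4) = 588.00 J
Friction removes W_f = μ_k mg d = (0.13)(25)(9.8)(1.7) = 54.15 J
Energy reaching the spring: E = 588.00 − 54.15 = 533.86 J
At max compression ½kx² = E ⇒ x = √(2E/k) = √(2 × 533.86/1400) = 0.8733 m

x = 0.87 m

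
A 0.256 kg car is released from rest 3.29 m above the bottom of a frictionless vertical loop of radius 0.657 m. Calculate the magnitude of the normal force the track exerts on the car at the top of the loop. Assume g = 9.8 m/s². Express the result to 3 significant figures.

Energy from release to top (height 2r): mgh = ½mv_top² + mg(2r)
v_top² = 2g(h − 2r) = 2(9.8)(3.29 − 1.314) = 38.730 m²/s²
At the top, both N and weight point toward the centre: N + mg = mv_top²/r
N = m(v_top²/r − g) = 0.256(38.730/0.657 − 9.8) = 12.58 N

N = 12.6 N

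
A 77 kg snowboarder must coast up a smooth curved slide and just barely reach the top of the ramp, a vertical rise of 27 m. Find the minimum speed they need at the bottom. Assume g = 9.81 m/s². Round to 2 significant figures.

At the top they are momentarily at rest, so all KE converts to PE: ½mv² = mgh
v = √(2gh) = √(2 × 9.81 × 27) = 23.02 m/s

v = 23 m/s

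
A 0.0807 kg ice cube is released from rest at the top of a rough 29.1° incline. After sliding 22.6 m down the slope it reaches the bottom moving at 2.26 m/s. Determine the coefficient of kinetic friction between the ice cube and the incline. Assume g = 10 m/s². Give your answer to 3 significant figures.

μ_k = 0.544

Energy balance down the incline: mg L sinθ − ½mv² = μ_k (mg cosθ) L
mgL sinθ = 8.8699 J; ½mv² = 0.20609 J
W_f = 8.8699 − 0.20609 = 8.664 J
μ_k = W_f/(mg cosθ · L) = 8.664/(0.7051 × 22.6) = 0.5437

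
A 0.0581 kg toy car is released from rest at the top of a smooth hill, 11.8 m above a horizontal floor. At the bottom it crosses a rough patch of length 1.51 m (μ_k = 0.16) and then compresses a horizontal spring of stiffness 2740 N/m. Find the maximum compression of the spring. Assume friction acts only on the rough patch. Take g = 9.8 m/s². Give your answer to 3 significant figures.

Initial energy: E₁ = mgh = (0.0581)(9.8)(11.8) = 6.7187 J
Friction removes W_f = μ_k mg d = (0.16)(0.0581)(9.8)(1.51) = 0.1376 J
Energy reaching the spring: E = 6.7187 − 0.1376 = 6.5811 J
At max compression ½kx² = E ⇒ x = √(2E/k) = √(2 × 6.5811/2740) = 0.06931 m

x = 0.0693 m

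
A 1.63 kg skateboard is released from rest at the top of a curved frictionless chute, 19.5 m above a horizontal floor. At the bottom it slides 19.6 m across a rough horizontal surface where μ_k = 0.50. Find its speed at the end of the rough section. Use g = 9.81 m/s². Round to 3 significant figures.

Energy bookkeeping (friction removes W_f = μ_k N d):
mgh = ½mv² + μ_k m g d
W_f = μ_k mg d = (0.50)(1.63)(9.81)(19.6) = 156.7 J
½mv² = mgh − W_f = 311.81 − 156.7 = 155.11 J
v = √(2 × 155.11/1.63) = 13.80 m/s

v = 13.8 m/s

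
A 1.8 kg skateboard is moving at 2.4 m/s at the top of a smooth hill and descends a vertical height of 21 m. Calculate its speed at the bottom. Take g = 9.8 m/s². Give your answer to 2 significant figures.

v = 20 m/s

Energy conservation between the two points: ½mv₀² + mgh = ½mv²
v² = v₀² + 2gh = (2.4)² + 2(9.8)(21) = 417.36
v = √417.36 = 20.43 m/s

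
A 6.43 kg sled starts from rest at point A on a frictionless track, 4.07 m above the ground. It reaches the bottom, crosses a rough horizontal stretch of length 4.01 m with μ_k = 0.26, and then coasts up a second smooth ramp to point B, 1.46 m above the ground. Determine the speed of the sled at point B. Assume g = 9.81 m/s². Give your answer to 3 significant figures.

v = 5.55 m/s

Energy at A: mgh₁ = (6.43)(9.81)(4.07) = 256.73 J
Friction loss: W_f = μ_k mg d = 65.77 J
At B: ½mv² + mgh₂ = mgh₁ − W_f
½mv² = 256.73 − 65.77 − 92.094 = 98.869 J
v = √(2 × 98.869/6.43) = 5.545 m/s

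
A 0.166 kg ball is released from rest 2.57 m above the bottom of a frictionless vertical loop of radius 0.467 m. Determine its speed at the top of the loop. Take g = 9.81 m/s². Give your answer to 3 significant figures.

v = 5.67 m/s

Energy conservation: mgh = ½mv_top² + mg(2r)
v_top² = 2g(h − 2r) = 2(9.81)(2.57 − 0.9340) = 32.10
v_top = 5.666 m/s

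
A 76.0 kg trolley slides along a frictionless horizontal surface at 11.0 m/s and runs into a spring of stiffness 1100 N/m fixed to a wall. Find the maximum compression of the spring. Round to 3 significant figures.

At max compression the trolley is momentarily at rest: ½mv² = ½kx²
x = v√(m/k) = 11.0 × √(76.0/1100) = 2.891 m

x = 2.89 m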